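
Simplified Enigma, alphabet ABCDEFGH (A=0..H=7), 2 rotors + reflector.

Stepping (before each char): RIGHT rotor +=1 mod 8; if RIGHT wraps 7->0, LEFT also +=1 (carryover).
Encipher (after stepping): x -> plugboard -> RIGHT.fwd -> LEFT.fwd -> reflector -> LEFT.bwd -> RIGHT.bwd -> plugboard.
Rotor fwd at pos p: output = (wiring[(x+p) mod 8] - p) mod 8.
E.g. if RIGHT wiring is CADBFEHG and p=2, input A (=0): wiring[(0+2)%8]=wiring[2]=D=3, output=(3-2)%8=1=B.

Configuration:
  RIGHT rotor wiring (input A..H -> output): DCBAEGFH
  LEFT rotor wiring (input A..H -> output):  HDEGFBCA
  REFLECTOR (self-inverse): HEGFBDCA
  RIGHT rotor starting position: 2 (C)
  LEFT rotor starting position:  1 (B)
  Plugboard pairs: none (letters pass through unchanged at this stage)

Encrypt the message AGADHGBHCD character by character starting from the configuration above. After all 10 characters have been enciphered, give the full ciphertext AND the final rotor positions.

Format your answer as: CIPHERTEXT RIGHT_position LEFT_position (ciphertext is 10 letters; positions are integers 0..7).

Answer: CDCGBDEFEH 4 2

Derivation:
Char 1 ('A'): step: R->3, L=1; A->plug->A->R->F->L->B->refl->E->L'->D->R'->C->plug->C
Char 2 ('G'): step: R->4, L=1; G->plug->G->R->F->L->B->refl->E->L'->D->R'->D->plug->D
Char 3 ('A'): step: R->5, L=1; A->plug->A->R->B->L->D->refl->F->L'->C->R'->C->plug->C
Char 4 ('D'): step: R->6, L=1; D->plug->D->R->E->L->A->refl->H->L'->G->R'->G->plug->G
Char 5 ('H'): step: R->7, L=1; H->plug->H->R->G->L->H->refl->A->L'->E->R'->B->plug->B
Char 6 ('G'): step: R->0, L->2 (L advanced); G->plug->G->R->F->L->G->refl->C->L'->A->R'->D->plug->D
Char 7 ('B'): step: R->1, L=2; B->plug->B->R->A->L->C->refl->G->L'->F->R'->E->plug->E
Char 8 ('H'): step: R->2, L=2; H->plug->H->R->A->L->C->refl->G->L'->F->R'->F->plug->F
Char 9 ('C'): step: R->3, L=2; C->plug->C->R->D->L->H->refl->A->L'->E->R'->E->plug->E
Char 10 ('D'): step: R->4, L=2; D->plug->D->R->D->L->H->refl->A->L'->E->R'->H->plug->H
Final: ciphertext=CDCGBDEFEH, RIGHT=4, LEFT=2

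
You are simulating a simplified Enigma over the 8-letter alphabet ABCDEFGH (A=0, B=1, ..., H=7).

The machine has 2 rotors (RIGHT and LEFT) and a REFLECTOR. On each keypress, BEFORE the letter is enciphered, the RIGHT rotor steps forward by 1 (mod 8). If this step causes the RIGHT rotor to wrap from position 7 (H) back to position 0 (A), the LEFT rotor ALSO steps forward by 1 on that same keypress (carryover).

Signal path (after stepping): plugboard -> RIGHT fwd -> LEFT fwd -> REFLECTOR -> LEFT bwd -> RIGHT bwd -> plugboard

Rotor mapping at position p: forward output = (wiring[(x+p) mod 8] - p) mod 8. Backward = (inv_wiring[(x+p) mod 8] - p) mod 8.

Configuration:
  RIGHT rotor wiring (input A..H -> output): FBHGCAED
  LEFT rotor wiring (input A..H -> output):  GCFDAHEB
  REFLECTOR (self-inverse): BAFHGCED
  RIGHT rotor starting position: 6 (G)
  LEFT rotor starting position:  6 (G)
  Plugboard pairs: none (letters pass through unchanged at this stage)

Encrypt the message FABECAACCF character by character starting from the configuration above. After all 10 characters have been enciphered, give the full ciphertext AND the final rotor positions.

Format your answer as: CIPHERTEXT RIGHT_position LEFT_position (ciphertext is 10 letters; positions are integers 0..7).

Char 1 ('F'): step: R->7, L=6; F->plug->F->R->D->L->E->refl->G->L'->A->R'->D->plug->D
Char 2 ('A'): step: R->0, L->7 (L advanced); A->plug->A->R->F->L->B->refl->A->L'->G->R'->D->plug->D
Char 3 ('B'): step: R->1, L=7; B->plug->B->R->G->L->A->refl->B->L'->F->R'->C->plug->C
Char 4 ('E'): step: R->2, L=7; E->plug->E->R->C->L->D->refl->H->L'->B->R'->F->plug->F
Char 5 ('C'): step: R->3, L=7; C->plug->C->R->F->L->B->refl->A->L'->G->R'->G->plug->G
Char 6 ('A'): step: R->4, L=7; A->plug->A->R->G->L->A->refl->B->L'->F->R'->F->plug->F
Char 7 ('A'): step: R->5, L=7; A->plug->A->R->D->L->G->refl->E->L'->E->R'->E->plug->E
Char 8 ('C'): step: R->6, L=7; C->plug->C->R->H->L->F->refl->C->L'->A->R'->F->plug->F
Char 9 ('C'): step: R->7, L=7; C->plug->C->R->C->L->D->refl->H->L'->B->R'->G->plug->G
Char 10 ('F'): step: R->0, L->0 (L advanced); F->plug->F->R->A->L->G->refl->E->L'->G->R'->D->plug->D
Final: ciphertext=DDCFGFEFGD, RIGHT=0, LEFT=0

Answer: DDCFGFEFGD 0 0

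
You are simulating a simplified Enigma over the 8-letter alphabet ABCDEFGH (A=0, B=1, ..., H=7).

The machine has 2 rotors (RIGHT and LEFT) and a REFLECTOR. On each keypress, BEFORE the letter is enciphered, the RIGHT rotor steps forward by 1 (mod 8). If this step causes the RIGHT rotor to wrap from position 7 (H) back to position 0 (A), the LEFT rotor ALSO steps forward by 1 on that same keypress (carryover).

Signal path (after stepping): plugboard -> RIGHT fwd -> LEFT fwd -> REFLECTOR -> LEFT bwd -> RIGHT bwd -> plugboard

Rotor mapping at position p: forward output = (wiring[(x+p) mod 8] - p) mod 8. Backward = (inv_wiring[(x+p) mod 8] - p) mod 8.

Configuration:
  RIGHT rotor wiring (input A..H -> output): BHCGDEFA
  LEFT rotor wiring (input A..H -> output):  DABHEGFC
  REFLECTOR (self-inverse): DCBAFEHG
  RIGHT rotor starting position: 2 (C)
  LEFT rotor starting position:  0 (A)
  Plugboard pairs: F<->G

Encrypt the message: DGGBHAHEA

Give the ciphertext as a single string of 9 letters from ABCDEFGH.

Answer: HECAGEDCC

Derivation:
Char 1 ('D'): step: R->3, L=0; D->plug->D->R->C->L->B->refl->C->L'->H->R'->H->plug->H
Char 2 ('G'): step: R->4, L=0; G->plug->F->R->D->L->H->refl->G->L'->F->R'->E->plug->E
Char 3 ('G'): step: R->5, L=0; G->plug->F->R->F->L->G->refl->H->L'->D->R'->C->plug->C
Char 4 ('B'): step: R->6, L=0; B->plug->B->R->C->L->B->refl->C->L'->H->R'->A->plug->A
Char 5 ('H'): step: R->7, L=0; H->plug->H->R->G->L->F->refl->E->L'->E->R'->F->plug->G
Char 6 ('A'): step: R->0, L->1 (L advanced); A->plug->A->R->B->L->A->refl->D->L'->D->R'->E->plug->E
Char 7 ('H'): step: R->1, L=1; H->plug->H->R->A->L->H->refl->G->L'->C->R'->D->plug->D
Char 8 ('E'): step: R->2, L=1; E->plug->E->R->D->L->D->refl->A->L'->B->R'->C->plug->C
Char 9 ('A'): step: R->3, L=1; A->plug->A->R->D->L->D->refl->A->L'->B->R'->C->plug->C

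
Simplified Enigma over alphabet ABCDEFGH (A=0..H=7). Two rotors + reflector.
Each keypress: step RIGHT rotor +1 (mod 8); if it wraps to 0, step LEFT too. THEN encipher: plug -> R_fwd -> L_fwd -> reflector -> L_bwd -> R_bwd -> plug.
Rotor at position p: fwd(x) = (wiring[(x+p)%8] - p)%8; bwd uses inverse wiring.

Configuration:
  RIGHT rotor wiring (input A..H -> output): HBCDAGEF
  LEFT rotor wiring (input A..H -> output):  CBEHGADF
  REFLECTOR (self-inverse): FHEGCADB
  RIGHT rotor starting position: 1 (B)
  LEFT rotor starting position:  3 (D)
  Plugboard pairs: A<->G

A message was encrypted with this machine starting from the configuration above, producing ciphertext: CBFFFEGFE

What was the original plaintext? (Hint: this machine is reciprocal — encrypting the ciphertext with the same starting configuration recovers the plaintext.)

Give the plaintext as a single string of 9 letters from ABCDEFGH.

Char 1 ('C'): step: R->2, L=3; C->plug->C->R->G->L->G->refl->D->L'->B->R'->B->plug->B
Char 2 ('B'): step: R->3, L=3; B->plug->B->R->F->L->H->refl->B->L'->H->R'->H->plug->H
Char 3 ('F'): step: R->4, L=3; F->plug->F->R->F->L->H->refl->B->L'->H->R'->H->plug->H
Char 4 ('F'): step: R->5, L=3; F->plug->F->R->F->L->H->refl->B->L'->H->R'->B->plug->B
Char 5 ('F'): step: R->6, L=3; F->plug->F->R->F->L->H->refl->B->L'->H->R'->B->plug->B
Char 6 ('E'): step: R->7, L=3; E->plug->E->R->E->L->C->refl->E->L'->A->R'->B->plug->B
Char 7 ('G'): step: R->0, L->4 (L advanced); G->plug->A->R->H->L->D->refl->G->L'->E->R'->G->plug->A
Char 8 ('F'): step: R->1, L=4; F->plug->F->R->D->L->B->refl->H->L'->C->R'->C->plug->C
Char 9 ('E'): step: R->2, L=4; E->plug->E->R->C->L->H->refl->B->L'->D->R'->F->plug->F

Answer: BHHBBBACF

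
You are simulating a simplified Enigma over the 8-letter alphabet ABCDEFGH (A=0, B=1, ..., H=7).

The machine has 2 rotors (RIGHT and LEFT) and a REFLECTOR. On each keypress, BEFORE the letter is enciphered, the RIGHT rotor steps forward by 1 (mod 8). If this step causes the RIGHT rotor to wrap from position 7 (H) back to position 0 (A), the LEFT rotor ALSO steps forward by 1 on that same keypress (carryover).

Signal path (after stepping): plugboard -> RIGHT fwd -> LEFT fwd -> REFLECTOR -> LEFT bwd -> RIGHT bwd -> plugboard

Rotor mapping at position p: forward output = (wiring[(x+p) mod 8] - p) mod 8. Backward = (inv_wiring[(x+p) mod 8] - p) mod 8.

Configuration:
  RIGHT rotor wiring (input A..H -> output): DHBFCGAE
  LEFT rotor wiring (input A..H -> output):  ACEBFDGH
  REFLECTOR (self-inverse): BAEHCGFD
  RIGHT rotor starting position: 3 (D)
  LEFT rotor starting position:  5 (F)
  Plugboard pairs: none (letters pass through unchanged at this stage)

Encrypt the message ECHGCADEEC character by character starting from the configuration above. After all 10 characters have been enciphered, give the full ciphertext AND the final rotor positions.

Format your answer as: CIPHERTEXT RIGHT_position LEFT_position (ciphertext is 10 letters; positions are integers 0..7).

Char 1 ('E'): step: R->4, L=5; E->plug->E->R->H->L->A->refl->B->L'->B->R'->H->plug->H
Char 2 ('C'): step: R->5, L=5; C->plug->C->R->H->L->A->refl->B->L'->B->R'->A->plug->A
Char 3 ('H'): step: R->6, L=5; H->plug->H->R->A->L->G->refl->F->L'->E->R'->G->plug->G
Char 4 ('G'): step: R->7, L=5; G->plug->G->R->H->L->A->refl->B->L'->B->R'->H->plug->H
Char 5 ('C'): step: R->0, L->6 (L advanced); C->plug->C->R->B->L->B->refl->A->L'->A->R'->G->plug->G
Char 6 ('A'): step: R->1, L=6; A->plug->A->R->G->L->H->refl->D->L'->F->R'->E->plug->E
Char 7 ('D'): step: R->2, L=6; D->plug->D->R->E->L->G->refl->F->L'->H->R'->A->plug->A
Char 8 ('E'): step: R->3, L=6; E->plug->E->R->B->L->B->refl->A->L'->A->R'->F->plug->F
Char 9 ('E'): step: R->4, L=6; E->plug->E->R->H->L->F->refl->G->L'->E->R'->C->plug->C
Char 10 ('C'): step: R->5, L=6; C->plug->C->R->H->L->F->refl->G->L'->E->R'->F->plug->F
Final: ciphertext=HAGHGEAFCF, RIGHT=5, LEFT=6

Answer: HAGHGEAFCF 5 6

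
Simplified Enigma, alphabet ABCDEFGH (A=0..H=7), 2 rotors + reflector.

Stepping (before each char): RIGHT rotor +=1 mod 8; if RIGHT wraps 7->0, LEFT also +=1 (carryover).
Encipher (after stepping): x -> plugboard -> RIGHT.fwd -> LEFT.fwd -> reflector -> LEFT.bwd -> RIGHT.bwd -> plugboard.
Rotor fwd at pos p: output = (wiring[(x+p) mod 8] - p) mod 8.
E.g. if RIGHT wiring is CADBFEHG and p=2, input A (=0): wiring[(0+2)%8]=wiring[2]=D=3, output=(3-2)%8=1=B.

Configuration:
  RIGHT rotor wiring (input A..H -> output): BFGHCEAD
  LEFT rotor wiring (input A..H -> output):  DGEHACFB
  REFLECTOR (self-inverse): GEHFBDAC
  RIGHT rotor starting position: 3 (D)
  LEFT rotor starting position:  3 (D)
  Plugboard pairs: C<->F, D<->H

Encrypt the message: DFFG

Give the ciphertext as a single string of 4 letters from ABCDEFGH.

Char 1 ('D'): step: R->4, L=3; D->plug->H->R->D->L->C->refl->H->L'->C->R'->G->plug->G
Char 2 ('F'): step: R->5, L=3; F->plug->C->R->G->L->D->refl->F->L'->B->R'->F->plug->C
Char 3 ('F'): step: R->6, L=3; F->plug->C->R->D->L->C->refl->H->L'->C->R'->A->plug->A
Char 4 ('G'): step: R->7, L=3; G->plug->G->R->F->L->A->refl->G->L'->E->R'->A->plug->A

Answer: GCAA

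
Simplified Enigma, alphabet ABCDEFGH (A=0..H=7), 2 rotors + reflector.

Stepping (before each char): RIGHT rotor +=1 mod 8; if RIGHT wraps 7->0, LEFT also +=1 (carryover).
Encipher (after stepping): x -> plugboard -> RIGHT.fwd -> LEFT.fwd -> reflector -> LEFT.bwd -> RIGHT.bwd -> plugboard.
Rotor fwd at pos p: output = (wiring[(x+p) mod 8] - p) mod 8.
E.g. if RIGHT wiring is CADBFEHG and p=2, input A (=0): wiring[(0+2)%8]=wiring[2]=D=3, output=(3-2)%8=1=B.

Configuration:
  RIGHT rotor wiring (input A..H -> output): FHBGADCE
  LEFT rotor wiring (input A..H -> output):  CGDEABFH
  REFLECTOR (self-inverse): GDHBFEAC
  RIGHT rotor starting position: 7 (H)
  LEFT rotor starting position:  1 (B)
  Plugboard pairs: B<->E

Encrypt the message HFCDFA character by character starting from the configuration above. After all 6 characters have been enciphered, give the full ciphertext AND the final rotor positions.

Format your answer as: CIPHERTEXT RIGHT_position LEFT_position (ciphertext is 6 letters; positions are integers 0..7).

Answer: BGFEBB 5 2

Derivation:
Char 1 ('H'): step: R->0, L->2 (L advanced); H->plug->H->R->E->L->D->refl->B->L'->A->R'->E->plug->B
Char 2 ('F'): step: R->1, L=2; F->plug->F->R->B->L->C->refl->H->L'->D->R'->G->plug->G
Char 3 ('C'): step: R->2, L=2; C->plug->C->R->G->L->A->refl->G->L'->C->R'->F->plug->F
Char 4 ('D'): step: R->3, L=2; D->plug->D->R->H->L->E->refl->F->L'->F->R'->B->plug->E
Char 5 ('F'): step: R->4, L=2; F->plug->F->R->D->L->H->refl->C->L'->B->R'->E->plug->B
Char 6 ('A'): step: R->5, L=2; A->plug->A->R->G->L->A->refl->G->L'->C->R'->E->plug->B
Final: ciphertext=BGFEBB, RIGHT=5, LEFT=2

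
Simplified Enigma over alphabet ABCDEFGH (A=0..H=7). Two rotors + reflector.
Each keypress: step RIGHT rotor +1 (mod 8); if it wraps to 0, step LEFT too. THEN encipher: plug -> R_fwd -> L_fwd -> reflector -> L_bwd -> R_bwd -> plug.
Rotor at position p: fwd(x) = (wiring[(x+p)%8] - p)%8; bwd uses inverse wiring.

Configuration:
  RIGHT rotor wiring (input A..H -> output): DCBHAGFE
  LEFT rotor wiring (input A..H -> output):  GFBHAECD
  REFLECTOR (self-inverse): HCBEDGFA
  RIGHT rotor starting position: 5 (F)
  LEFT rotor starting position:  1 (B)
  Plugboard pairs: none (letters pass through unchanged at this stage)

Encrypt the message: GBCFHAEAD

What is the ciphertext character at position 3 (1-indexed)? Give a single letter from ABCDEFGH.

Char 1 ('G'): step: R->6, L=1; G->plug->G->R->C->L->G->refl->F->L'->H->R'->A->plug->A
Char 2 ('B'): step: R->7, L=1; B->plug->B->R->E->L->D->refl->E->L'->A->R'->E->plug->E
Char 3 ('C'): step: R->0, L->2 (L advanced); C->plug->C->R->B->L->F->refl->G->L'->C->R'->B->plug->B

B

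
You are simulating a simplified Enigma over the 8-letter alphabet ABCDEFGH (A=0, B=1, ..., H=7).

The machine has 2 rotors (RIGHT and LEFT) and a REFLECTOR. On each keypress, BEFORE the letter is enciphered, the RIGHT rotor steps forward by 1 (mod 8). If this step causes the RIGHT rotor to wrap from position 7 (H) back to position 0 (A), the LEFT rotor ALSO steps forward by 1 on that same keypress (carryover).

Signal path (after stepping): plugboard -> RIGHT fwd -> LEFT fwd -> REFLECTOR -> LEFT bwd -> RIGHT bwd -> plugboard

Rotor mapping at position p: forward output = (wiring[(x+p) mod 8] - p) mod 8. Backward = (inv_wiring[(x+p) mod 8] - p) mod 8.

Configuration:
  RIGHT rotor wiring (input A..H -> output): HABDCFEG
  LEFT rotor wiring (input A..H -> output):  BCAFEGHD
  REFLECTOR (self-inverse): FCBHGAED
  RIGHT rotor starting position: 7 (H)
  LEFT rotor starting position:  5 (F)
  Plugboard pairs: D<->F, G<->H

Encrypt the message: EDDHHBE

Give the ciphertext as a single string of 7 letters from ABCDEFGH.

Char 1 ('E'): step: R->0, L->6 (L advanced); E->plug->E->R->C->L->D->refl->H->L'->F->R'->F->plug->D
Char 2 ('D'): step: R->1, L=6; D->plug->F->R->D->L->E->refl->G->L'->G->R'->H->plug->G
Char 3 ('D'): step: R->2, L=6; D->plug->F->R->E->L->C->refl->B->L'->A->R'->C->plug->C
Char 4 ('H'): step: R->3, L=6; H->plug->G->R->F->L->H->refl->D->L'->C->R'->C->plug->C
Char 5 ('H'): step: R->4, L=6; H->plug->G->R->F->L->H->refl->D->L'->C->R'->D->plug->F
Char 6 ('B'): step: R->5, L=6; B->plug->B->R->H->L->A->refl->F->L'->B->R'->C->plug->C
Char 7 ('E'): step: R->6, L=6; E->plug->E->R->D->L->E->refl->G->L'->G->R'->A->plug->A

Answer: DGCCFCA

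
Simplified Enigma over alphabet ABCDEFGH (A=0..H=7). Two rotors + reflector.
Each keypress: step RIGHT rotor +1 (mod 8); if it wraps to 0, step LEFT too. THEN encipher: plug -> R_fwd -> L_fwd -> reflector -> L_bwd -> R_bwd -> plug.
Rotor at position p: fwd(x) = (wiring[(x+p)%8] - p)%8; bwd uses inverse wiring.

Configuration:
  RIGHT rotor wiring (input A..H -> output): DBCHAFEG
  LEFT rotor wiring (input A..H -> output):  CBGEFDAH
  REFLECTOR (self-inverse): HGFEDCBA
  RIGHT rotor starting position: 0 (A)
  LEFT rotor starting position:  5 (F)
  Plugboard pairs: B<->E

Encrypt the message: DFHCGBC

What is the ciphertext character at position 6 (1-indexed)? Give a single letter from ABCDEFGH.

Char 1 ('D'): step: R->1, L=5; D->plug->D->R->H->L->A->refl->H->L'->G->R'->C->plug->C
Char 2 ('F'): step: R->2, L=5; F->plug->F->R->E->L->E->refl->D->L'->B->R'->G->plug->G
Char 3 ('H'): step: R->3, L=5; H->plug->H->R->H->L->A->refl->H->L'->G->R'->G->plug->G
Char 4 ('C'): step: R->4, L=5; C->plug->C->R->A->L->G->refl->B->L'->F->R'->F->plug->F
Char 5 ('G'): step: R->5, L=5; G->plug->G->R->C->L->C->refl->F->L'->D->R'->H->plug->H
Char 6 ('B'): step: R->6, L=5; B->plug->E->R->E->L->E->refl->D->L'->B->R'->F->plug->F

F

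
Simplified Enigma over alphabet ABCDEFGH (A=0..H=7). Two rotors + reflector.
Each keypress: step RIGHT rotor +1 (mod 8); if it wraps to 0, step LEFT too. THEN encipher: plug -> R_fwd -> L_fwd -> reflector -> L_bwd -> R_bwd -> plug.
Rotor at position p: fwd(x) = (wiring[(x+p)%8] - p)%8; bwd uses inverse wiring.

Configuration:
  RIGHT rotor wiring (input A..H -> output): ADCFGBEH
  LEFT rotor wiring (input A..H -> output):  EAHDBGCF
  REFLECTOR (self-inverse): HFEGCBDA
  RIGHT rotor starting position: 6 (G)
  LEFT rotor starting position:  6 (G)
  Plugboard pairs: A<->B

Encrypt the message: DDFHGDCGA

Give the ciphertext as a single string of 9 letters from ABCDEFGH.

Answer: BGGEHGHFG

Derivation:
Char 1 ('D'): step: R->7, L=6; D->plug->D->R->D->L->C->refl->E->L'->A->R'->A->plug->B
Char 2 ('D'): step: R->0, L->7 (L advanced); D->plug->D->R->F->L->C->refl->E->L'->E->R'->G->plug->G
Char 3 ('F'): step: R->1, L=7; F->plug->F->R->D->L->A->refl->H->L'->G->R'->G->plug->G
Char 4 ('H'): step: R->2, L=7; H->plug->H->R->B->L->F->refl->B->L'->C->R'->E->plug->E
Char 5 ('G'): step: R->3, L=7; G->plug->G->R->A->L->G->refl->D->L'->H->R'->H->plug->H
Char 6 ('D'): step: R->4, L=7; D->plug->D->R->D->L->A->refl->H->L'->G->R'->G->plug->G
Char 7 ('C'): step: R->5, L=7; C->plug->C->R->C->L->B->refl->F->L'->B->R'->H->plug->H
Char 8 ('G'): step: R->6, L=7; G->plug->G->R->A->L->G->refl->D->L'->H->R'->F->plug->F
Char 9 ('A'): step: R->7, L=7; A->plug->B->R->B->L->F->refl->B->L'->C->R'->G->plug->G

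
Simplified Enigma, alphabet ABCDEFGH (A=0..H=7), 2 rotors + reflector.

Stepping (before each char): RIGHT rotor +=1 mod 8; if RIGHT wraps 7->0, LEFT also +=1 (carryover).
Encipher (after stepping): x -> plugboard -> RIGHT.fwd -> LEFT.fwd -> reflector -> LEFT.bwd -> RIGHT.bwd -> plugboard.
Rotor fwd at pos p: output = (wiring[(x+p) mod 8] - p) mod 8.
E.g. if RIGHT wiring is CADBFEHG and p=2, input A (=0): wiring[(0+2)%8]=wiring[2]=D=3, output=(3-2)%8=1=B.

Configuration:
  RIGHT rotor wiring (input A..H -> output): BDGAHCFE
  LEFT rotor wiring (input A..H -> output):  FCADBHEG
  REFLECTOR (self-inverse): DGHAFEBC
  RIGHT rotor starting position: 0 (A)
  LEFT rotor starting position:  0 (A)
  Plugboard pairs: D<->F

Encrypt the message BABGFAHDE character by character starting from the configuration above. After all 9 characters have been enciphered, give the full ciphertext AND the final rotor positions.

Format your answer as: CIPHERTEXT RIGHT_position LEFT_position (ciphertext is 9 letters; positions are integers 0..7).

Char 1 ('B'): step: R->1, L=0; B->plug->B->R->F->L->H->refl->C->L'->B->R'->E->plug->E
Char 2 ('A'): step: R->2, L=0; A->plug->A->R->E->L->B->refl->G->L'->H->R'->G->plug->G
Char 3 ('B'): step: R->3, L=0; B->plug->B->R->E->L->B->refl->G->L'->H->R'->C->plug->C
Char 4 ('G'): step: R->4, L=0; G->plug->G->R->C->L->A->refl->D->L'->D->R'->A->plug->A
Char 5 ('F'): step: R->5, L=0; F->plug->D->R->E->L->B->refl->G->L'->H->R'->C->plug->C
Char 6 ('A'): step: R->6, L=0; A->plug->A->R->H->L->G->refl->B->L'->E->R'->H->plug->H
Char 7 ('H'): step: R->7, L=0; H->plug->H->R->G->L->E->refl->F->L'->A->R'->F->plug->D
Char 8 ('D'): step: R->0, L->1 (L advanced); D->plug->F->R->C->L->C->refl->H->L'->B->R'->A->plug->A
Char 9 ('E'): step: R->1, L=1; E->plug->E->R->B->L->H->refl->C->L'->C->R'->A->plug->A
Final: ciphertext=EGCACHDAA, RIGHT=1, LEFT=1

Answer: EGCACHDAA 1 1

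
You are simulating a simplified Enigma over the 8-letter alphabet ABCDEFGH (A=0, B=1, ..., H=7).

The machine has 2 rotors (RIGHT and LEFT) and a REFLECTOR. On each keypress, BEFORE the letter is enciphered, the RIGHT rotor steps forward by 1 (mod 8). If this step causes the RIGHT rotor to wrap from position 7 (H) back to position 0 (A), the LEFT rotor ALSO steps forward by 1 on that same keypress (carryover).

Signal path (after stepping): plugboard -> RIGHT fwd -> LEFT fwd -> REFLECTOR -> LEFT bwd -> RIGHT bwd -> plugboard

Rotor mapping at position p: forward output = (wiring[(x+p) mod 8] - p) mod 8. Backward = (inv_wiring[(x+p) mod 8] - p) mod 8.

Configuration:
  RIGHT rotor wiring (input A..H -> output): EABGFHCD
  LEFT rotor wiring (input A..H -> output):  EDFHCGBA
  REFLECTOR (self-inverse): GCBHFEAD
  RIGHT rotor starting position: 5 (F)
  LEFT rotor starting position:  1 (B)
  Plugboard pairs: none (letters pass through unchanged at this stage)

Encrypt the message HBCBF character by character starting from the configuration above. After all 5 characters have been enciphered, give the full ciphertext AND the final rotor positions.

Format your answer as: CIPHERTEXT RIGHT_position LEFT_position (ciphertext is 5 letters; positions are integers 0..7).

Answer: ADHDC 2 2

Derivation:
Char 1 ('H'): step: R->6, L=1; H->plug->H->R->B->L->E->refl->F->L'->E->R'->A->plug->A
Char 2 ('B'): step: R->7, L=1; B->plug->B->R->F->L->A->refl->G->L'->C->R'->D->plug->D
Char 3 ('C'): step: R->0, L->2 (L advanced); C->plug->C->R->B->L->F->refl->E->L'->D->R'->H->plug->H
Char 4 ('B'): step: R->1, L=2; B->plug->B->R->A->L->D->refl->H->L'->E->R'->D->plug->D
Char 5 ('F'): step: R->2, L=2; F->plug->F->R->B->L->F->refl->E->L'->D->R'->C->plug->C
Final: ciphertext=ADHDC, RIGHT=2, LEFT=2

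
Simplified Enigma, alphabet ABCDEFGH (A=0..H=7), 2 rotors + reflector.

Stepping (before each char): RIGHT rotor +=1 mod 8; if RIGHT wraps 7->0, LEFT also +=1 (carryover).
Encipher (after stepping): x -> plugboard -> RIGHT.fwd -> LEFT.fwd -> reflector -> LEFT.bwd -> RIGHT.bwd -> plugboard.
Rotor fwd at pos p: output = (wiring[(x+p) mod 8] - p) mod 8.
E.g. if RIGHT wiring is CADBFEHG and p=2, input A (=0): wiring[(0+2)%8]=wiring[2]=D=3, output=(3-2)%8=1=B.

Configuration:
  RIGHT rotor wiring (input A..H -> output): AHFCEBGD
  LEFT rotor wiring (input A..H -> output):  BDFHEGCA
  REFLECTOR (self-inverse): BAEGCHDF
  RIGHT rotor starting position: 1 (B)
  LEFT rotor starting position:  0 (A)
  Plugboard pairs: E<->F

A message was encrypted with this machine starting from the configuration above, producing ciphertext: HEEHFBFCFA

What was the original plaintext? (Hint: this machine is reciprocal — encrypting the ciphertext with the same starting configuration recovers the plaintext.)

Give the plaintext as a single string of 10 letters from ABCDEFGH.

Answer: EBCEAEGFGE

Derivation:
Char 1 ('H'): step: R->2, L=0; H->plug->H->R->F->L->G->refl->D->L'->B->R'->F->plug->E
Char 2 ('E'): step: R->3, L=0; E->plug->F->R->F->L->G->refl->D->L'->B->R'->B->plug->B
Char 3 ('E'): step: R->4, L=0; E->plug->F->R->D->L->H->refl->F->L'->C->R'->C->plug->C
Char 4 ('H'): step: R->5, L=0; H->plug->H->R->H->L->A->refl->B->L'->A->R'->F->plug->E
Char 5 ('F'): step: R->6, L=0; F->plug->E->R->H->L->A->refl->B->L'->A->R'->A->plug->A
Char 6 ('B'): step: R->7, L=0; B->plug->B->R->B->L->D->refl->G->L'->F->R'->F->plug->E
Char 7 ('F'): step: R->0, L->1 (L advanced); F->plug->E->R->E->L->F->refl->H->L'->G->R'->G->plug->G
Char 8 ('C'): step: R->1, L=1; C->plug->C->R->B->L->E->refl->C->L'->A->R'->E->plug->F
Char 9 ('F'): step: R->2, L=1; F->plug->E->R->E->L->F->refl->H->L'->G->R'->G->plug->G
Char 10 ('A'): step: R->3, L=1; A->plug->A->R->H->L->A->refl->B->L'->F->R'->F->plug->E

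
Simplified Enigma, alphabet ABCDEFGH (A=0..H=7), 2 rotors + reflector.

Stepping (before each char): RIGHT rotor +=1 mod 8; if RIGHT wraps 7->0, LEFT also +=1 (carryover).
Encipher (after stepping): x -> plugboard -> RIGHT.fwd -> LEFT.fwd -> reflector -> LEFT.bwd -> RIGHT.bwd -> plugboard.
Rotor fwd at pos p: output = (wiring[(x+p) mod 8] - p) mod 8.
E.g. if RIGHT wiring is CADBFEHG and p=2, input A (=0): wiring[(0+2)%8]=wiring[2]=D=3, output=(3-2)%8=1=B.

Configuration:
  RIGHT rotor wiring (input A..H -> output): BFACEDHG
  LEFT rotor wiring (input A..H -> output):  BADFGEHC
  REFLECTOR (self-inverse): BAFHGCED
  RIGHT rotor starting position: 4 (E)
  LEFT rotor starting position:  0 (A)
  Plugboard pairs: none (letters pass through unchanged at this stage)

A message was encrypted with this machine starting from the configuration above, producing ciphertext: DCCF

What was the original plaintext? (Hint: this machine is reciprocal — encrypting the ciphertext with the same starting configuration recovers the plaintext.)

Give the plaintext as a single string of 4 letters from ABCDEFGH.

Char 1 ('D'): step: R->5, L=0; D->plug->D->R->E->L->G->refl->E->L'->F->R'->G->plug->G
Char 2 ('C'): step: R->6, L=0; C->plug->C->R->D->L->F->refl->C->L'->H->R'->D->plug->D
Char 3 ('C'): step: R->7, L=0; C->plug->C->R->G->L->H->refl->D->L'->C->R'->B->plug->B
Char 4 ('F'): step: R->0, L->1 (L advanced); F->plug->F->R->D->L->F->refl->C->L'->B->R'->A->plug->A

Answer: GDBA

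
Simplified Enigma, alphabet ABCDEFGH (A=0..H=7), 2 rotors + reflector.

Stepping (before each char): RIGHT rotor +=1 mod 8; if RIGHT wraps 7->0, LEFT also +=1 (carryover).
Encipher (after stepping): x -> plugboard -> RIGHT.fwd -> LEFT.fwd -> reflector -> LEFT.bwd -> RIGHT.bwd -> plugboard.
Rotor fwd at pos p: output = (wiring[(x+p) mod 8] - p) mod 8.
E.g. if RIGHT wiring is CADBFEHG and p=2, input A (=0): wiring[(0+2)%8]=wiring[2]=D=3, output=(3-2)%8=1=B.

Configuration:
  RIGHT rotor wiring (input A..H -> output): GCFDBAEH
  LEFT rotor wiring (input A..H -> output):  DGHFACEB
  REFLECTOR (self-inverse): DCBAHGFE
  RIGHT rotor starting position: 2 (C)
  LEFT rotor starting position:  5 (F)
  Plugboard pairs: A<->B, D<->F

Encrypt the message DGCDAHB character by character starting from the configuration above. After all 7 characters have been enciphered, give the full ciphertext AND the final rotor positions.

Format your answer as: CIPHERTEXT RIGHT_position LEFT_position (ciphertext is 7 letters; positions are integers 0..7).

Char 1 ('D'): step: R->3, L=5; D->plug->F->R->D->L->G->refl->F->L'->A->R'->A->plug->B
Char 2 ('G'): step: R->4, L=5; G->plug->G->R->B->L->H->refl->E->L'->C->R'->E->plug->E
Char 3 ('C'): step: R->5, L=5; C->plug->C->R->C->L->E->refl->H->L'->B->R'->D->plug->F
Char 4 ('D'): step: R->6, L=5; D->plug->F->R->F->L->C->refl->B->L'->E->R'->D->plug->F
Char 5 ('A'): step: R->7, L=5; A->plug->B->R->H->L->D->refl->A->L'->G->R'->D->plug->F
Char 6 ('H'): step: R->0, L->6 (L advanced); H->plug->H->R->H->L->E->refl->H->L'->F->R'->C->plug->C
Char 7 ('B'): step: R->1, L=6; B->plug->A->R->B->L->D->refl->A->L'->D->R'->F->plug->D
Final: ciphertext=BEFFFCD, RIGHT=1, LEFT=6

Answer: BEFFFCD 1 6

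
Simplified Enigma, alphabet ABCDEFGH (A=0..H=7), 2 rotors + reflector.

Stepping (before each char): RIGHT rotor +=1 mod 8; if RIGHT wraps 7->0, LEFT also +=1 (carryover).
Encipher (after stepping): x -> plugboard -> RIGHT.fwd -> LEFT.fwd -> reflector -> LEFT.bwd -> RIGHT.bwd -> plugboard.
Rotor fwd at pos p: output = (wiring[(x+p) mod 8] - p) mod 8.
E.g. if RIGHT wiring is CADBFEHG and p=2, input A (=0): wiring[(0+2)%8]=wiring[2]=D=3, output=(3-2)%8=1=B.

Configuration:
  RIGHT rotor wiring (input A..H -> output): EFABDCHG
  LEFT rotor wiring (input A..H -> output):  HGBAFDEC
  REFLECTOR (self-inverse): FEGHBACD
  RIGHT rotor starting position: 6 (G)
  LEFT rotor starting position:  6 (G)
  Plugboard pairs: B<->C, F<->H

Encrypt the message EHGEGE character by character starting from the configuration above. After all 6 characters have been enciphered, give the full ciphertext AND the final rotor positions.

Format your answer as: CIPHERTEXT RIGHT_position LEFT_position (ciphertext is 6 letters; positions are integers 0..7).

Char 1 ('E'): step: R->7, L=6; E->plug->E->R->C->L->B->refl->E->L'->B->R'->D->plug->D
Char 2 ('H'): step: R->0, L->7 (L advanced); H->plug->F->R->C->L->H->refl->D->L'->A->R'->C->plug->B
Char 3 ('G'): step: R->1, L=7; G->plug->G->R->F->L->G->refl->C->L'->D->R'->H->plug->F
Char 4 ('E'): step: R->2, L=7; E->plug->E->R->F->L->G->refl->C->L'->D->R'->H->plug->F
Char 5 ('G'): step: R->3, L=7; G->plug->G->R->C->L->H->refl->D->L'->A->R'->B->plug->C
Char 6 ('E'): step: R->4, L=7; E->plug->E->R->A->L->D->refl->H->L'->C->R'->D->plug->D
Final: ciphertext=DBFFCD, RIGHT=4, LEFT=7

Answer: DBFFCD 4 7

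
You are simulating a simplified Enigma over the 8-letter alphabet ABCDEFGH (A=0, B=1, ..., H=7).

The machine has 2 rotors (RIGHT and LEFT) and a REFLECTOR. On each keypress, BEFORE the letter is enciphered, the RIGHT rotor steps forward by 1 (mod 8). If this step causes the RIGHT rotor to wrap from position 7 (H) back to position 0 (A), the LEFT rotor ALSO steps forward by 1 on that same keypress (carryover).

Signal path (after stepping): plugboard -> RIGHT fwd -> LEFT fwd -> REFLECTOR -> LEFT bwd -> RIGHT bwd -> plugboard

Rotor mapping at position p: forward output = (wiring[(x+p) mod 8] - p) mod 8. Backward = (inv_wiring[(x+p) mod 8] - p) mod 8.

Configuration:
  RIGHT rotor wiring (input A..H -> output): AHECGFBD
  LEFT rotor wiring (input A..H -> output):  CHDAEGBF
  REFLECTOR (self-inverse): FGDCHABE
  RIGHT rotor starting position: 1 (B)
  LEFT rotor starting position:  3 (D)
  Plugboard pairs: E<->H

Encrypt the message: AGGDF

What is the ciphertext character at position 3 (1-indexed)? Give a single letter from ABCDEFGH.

Char 1 ('A'): step: R->2, L=3; A->plug->A->R->C->L->D->refl->C->L'->E->R'->C->plug->C
Char 2 ('G'): step: R->3, L=3; G->plug->G->R->E->L->C->refl->D->L'->C->R'->C->plug->C
Char 3 ('G'): step: R->4, L=3; G->plug->G->R->A->L->F->refl->A->L'->H->R'->D->plug->D

D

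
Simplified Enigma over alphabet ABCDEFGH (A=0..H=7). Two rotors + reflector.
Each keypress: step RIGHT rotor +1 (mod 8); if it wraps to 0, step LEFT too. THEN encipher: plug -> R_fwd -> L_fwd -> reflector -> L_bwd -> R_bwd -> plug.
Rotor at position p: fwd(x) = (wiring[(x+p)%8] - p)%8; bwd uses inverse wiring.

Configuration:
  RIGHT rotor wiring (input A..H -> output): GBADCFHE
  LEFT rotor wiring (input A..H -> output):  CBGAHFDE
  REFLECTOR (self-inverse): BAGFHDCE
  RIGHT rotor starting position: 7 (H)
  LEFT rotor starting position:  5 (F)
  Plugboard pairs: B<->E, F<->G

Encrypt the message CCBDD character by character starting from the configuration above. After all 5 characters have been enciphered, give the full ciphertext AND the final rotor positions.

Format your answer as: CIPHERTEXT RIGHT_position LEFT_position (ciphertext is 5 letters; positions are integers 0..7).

Answer: DEEFC 4 6

Derivation:
Char 1 ('C'): step: R->0, L->6 (L advanced); C->plug->C->R->A->L->F->refl->D->L'->D->R'->D->plug->D
Char 2 ('C'): step: R->1, L=6; C->plug->C->R->C->L->E->refl->H->L'->H->R'->B->plug->E
Char 3 ('B'): step: R->2, L=6; B->plug->E->R->F->L->C->refl->G->L'->B->R'->B->plug->E
Char 4 ('D'): step: R->3, L=6; D->plug->D->R->E->L->A->refl->B->L'->G->R'->G->plug->F
Char 5 ('D'): step: R->4, L=6; D->plug->D->R->A->L->F->refl->D->L'->D->R'->C->plug->C
Final: ciphertext=DEEFC, RIGHT=4, LEFT=6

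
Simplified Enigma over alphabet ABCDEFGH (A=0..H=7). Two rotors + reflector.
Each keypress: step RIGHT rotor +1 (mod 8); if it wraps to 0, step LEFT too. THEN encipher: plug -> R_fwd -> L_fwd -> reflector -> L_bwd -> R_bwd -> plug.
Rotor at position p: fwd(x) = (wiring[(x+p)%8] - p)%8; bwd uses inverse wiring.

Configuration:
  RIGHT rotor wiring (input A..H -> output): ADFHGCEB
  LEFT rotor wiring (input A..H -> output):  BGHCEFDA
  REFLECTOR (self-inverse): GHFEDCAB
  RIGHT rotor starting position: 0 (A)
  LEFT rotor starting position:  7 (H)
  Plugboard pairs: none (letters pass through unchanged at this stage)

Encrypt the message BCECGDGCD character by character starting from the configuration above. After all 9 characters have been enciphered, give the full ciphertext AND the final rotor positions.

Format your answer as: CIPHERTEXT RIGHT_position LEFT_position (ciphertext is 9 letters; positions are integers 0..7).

Char 1 ('B'): step: R->1, L=7; B->plug->B->R->E->L->D->refl->E->L'->H->R'->H->plug->H
Char 2 ('C'): step: R->2, L=7; C->plug->C->R->E->L->D->refl->E->L'->H->R'->F->plug->F
Char 3 ('E'): step: R->3, L=7; E->plug->E->R->G->L->G->refl->A->L'->D->R'->B->plug->B
Char 4 ('C'): step: R->4, L=7; C->plug->C->R->A->L->B->refl->H->L'->C->R'->A->plug->A
Char 5 ('G'): step: R->5, L=7; G->plug->G->R->C->L->H->refl->B->L'->A->R'->F->plug->F
Char 6 ('D'): step: R->6, L=7; D->plug->D->R->F->L->F->refl->C->L'->B->R'->F->plug->F
Char 7 ('G'): step: R->7, L=7; G->plug->G->R->D->L->A->refl->G->L'->G->R'->D->plug->D
Char 8 ('C'): step: R->0, L->0 (L advanced); C->plug->C->R->F->L->F->refl->C->L'->D->R'->B->plug->B
Char 9 ('D'): step: R->1, L=0; D->plug->D->R->F->L->F->refl->C->L'->D->R'->F->plug->F
Final: ciphertext=HFBAFFDBF, RIGHT=1, LEFT=0

Answer: HFBAFFDBF 1 0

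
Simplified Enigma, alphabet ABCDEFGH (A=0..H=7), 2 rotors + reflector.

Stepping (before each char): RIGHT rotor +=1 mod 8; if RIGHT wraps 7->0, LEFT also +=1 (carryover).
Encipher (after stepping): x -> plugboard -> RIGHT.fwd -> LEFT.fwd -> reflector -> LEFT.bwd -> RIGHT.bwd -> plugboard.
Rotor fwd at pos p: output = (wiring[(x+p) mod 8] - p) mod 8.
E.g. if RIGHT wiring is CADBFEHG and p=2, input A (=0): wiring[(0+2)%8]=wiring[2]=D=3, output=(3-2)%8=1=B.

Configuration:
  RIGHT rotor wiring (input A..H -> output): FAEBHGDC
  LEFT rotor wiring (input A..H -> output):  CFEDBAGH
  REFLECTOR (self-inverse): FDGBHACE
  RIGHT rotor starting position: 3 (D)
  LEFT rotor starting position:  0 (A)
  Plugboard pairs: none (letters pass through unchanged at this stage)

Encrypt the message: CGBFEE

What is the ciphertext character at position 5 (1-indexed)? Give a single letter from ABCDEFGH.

Char 1 ('C'): step: R->4, L=0; C->plug->C->R->H->L->H->refl->E->L'->C->R'->B->plug->B
Char 2 ('G'): step: R->5, L=0; G->plug->G->R->E->L->B->refl->D->L'->D->R'->E->plug->E
Char 3 ('B'): step: R->6, L=0; B->plug->B->R->E->L->B->refl->D->L'->D->R'->F->plug->F
Char 4 ('F'): step: R->7, L=0; F->plug->F->R->A->L->C->refl->G->L'->G->R'->B->plug->B
Char 5 ('E'): step: R->0, L->1 (L advanced); E->plug->E->R->H->L->B->refl->D->L'->B->R'->D->plug->D

D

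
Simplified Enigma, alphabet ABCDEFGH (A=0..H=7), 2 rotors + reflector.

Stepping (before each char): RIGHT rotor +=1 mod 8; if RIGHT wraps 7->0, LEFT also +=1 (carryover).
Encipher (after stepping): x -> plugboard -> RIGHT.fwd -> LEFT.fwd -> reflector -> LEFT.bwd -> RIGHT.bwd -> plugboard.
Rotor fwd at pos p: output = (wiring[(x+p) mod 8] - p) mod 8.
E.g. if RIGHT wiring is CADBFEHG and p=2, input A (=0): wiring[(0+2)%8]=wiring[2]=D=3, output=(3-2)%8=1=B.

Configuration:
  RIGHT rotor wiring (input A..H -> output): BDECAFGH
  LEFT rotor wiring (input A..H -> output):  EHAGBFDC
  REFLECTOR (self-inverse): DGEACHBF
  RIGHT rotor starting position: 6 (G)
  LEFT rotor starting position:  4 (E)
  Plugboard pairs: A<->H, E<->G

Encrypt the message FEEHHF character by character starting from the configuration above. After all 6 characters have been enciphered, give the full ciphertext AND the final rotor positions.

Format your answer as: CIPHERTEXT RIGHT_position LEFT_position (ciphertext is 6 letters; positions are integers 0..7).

Char 1 ('F'): step: R->7, L=4; F->plug->F->R->B->L->B->refl->G->L'->D->R'->E->plug->G
Char 2 ('E'): step: R->0, L->5 (L advanced); E->plug->G->R->G->L->B->refl->G->L'->B->R'->A->plug->H
Char 3 ('E'): step: R->1, L=5; E->plug->G->R->G->L->B->refl->G->L'->B->R'->C->plug->C
Char 4 ('H'): step: R->2, L=5; H->plug->A->R->C->L->F->refl->H->L'->D->R'->D->plug->D
Char 5 ('H'): step: R->3, L=5; H->plug->A->R->H->L->E->refl->C->L'->E->R'->E->plug->G
Char 6 ('F'): step: R->4, L=5; F->plug->F->R->H->L->E->refl->C->L'->E->R'->A->plug->H
Final: ciphertext=GHCDGH, RIGHT=4, LEFT=5

Answer: GHCDGH 4 5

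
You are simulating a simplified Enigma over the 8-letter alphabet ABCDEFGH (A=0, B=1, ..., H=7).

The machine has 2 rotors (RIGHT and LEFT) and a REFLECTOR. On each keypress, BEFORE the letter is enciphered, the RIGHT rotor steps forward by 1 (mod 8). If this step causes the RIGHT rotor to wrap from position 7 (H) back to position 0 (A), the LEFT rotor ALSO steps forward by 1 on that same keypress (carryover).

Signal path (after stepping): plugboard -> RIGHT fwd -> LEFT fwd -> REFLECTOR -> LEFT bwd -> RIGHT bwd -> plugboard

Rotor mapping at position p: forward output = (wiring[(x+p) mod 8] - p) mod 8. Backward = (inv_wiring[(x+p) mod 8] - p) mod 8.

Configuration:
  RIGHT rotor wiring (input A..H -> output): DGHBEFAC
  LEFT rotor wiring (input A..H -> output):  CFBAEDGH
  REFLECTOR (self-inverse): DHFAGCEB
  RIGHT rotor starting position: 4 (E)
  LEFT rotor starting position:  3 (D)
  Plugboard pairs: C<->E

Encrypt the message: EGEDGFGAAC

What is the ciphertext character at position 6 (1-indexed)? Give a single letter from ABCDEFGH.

Char 1 ('E'): step: R->5, L=3; E->plug->C->R->F->L->H->refl->B->L'->B->R'->E->plug->C
Char 2 ('G'): step: R->6, L=3; G->plug->G->R->G->L->C->refl->F->L'->A->R'->D->plug->D
Char 3 ('E'): step: R->7, L=3; E->plug->C->R->H->L->G->refl->E->L'->E->R'->B->plug->B
Char 4 ('D'): step: R->0, L->4 (L advanced); D->plug->D->R->B->L->H->refl->B->L'->F->R'->F->plug->F
Char 5 ('G'): step: R->1, L=4; G->plug->G->R->B->L->H->refl->B->L'->F->R'->A->plug->A
Char 6 ('F'): step: R->2, L=4; F->plug->F->R->A->L->A->refl->D->L'->D->R'->D->plug->D

D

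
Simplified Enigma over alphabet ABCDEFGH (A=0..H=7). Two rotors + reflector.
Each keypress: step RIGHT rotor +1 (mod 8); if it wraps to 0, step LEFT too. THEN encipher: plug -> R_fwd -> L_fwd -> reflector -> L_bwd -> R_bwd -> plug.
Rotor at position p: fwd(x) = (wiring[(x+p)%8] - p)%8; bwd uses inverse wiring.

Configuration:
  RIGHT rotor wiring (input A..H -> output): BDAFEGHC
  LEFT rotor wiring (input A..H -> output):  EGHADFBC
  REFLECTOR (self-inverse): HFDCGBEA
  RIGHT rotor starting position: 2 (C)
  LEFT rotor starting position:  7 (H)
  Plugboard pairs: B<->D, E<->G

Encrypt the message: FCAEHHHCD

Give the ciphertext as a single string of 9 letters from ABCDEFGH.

Char 1 ('F'): step: R->3, L=7; F->plug->F->R->G->L->G->refl->E->L'->F->R'->H->plug->H
Char 2 ('C'): step: R->4, L=7; C->plug->C->R->D->L->A->refl->H->L'->C->R'->B->plug->D
Char 3 ('A'): step: R->5, L=7; A->plug->A->R->B->L->F->refl->B->L'->E->R'->D->plug->B
Char 4 ('E'): step: R->6, L=7; E->plug->G->R->G->L->G->refl->E->L'->F->R'->D->plug->B
Char 5 ('H'): step: R->7, L=7; H->plug->H->R->A->L->D->refl->C->L'->H->R'->G->plug->E
Char 6 ('H'): step: R->0, L->0 (L advanced); H->plug->H->R->C->L->H->refl->A->L'->D->R'->B->plug->D
Char 7 ('H'): step: R->1, L=0; H->plug->H->R->A->L->E->refl->G->L'->B->R'->G->plug->E
Char 8 ('C'): step: R->2, L=0; C->plug->C->R->C->L->H->refl->A->L'->D->R'->B->plug->D
Char 9 ('D'): step: R->3, L=0; D->plug->B->R->B->L->G->refl->E->L'->A->R'->G->plug->E

Answer: HDBBEDEDE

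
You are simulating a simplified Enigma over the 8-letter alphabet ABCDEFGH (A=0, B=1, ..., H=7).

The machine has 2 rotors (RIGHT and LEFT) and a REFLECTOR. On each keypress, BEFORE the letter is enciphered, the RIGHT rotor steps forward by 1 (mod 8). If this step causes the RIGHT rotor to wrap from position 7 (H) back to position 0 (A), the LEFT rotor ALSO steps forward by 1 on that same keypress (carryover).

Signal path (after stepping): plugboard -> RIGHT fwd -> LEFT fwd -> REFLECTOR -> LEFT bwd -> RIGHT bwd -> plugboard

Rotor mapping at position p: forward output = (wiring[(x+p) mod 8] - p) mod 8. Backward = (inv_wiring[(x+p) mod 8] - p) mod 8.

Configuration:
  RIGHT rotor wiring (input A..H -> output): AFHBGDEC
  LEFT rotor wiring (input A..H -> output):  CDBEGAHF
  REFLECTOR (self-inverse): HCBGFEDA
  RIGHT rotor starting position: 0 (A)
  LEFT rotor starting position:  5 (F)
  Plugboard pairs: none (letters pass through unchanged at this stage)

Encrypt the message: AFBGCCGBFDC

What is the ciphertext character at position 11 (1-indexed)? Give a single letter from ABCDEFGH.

Char 1 ('A'): step: R->1, L=5; A->plug->A->R->E->L->G->refl->D->L'->A->R'->C->plug->C
Char 2 ('F'): step: R->2, L=5; F->plug->F->R->A->L->D->refl->G->L'->E->R'->C->plug->C
Char 3 ('B'): step: R->3, L=5; B->plug->B->R->D->L->F->refl->E->L'->F->R'->F->plug->F
Char 4 ('G'): step: R->4, L=5; G->plug->G->R->D->L->F->refl->E->L'->F->R'->H->plug->H
Char 5 ('C'): step: R->5, L=5; C->plug->C->R->F->L->E->refl->F->L'->D->R'->D->plug->D
Char 6 ('C'): step: R->6, L=5; C->plug->C->R->C->L->A->refl->H->L'->G->R'->A->plug->A
Char 7 ('G'): step: R->7, L=5; G->plug->G->R->E->L->G->refl->D->L'->A->R'->D->plug->D
Char 8 ('B'): step: R->0, L->6 (L advanced); B->plug->B->R->F->L->G->refl->D->L'->E->R'->G->plug->G
Char 9 ('F'): step: R->1, L=6; F->plug->F->R->D->L->F->refl->E->L'->C->R'->E->plug->E
Char 10 ('D'): step: R->2, L=6; D->plug->D->R->B->L->H->refl->A->L'->G->R'->G->plug->G
Char 11 ('C'): step: R->3, L=6; C->plug->C->R->A->L->B->refl->C->L'->H->R'->E->plug->E

E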